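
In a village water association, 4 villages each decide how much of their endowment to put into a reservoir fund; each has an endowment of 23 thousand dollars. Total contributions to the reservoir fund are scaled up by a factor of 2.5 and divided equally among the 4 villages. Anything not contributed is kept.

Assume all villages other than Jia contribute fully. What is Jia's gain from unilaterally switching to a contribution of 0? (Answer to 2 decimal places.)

8.63 thousand dollars

Switching from a contribution of 23 to 0 lets Jia keep an extra 23 thousand dollars, but lowers the reservoir fund by 23, which costs Jia their own share of that drop: 2.5/4 × 23 = 14.37.
Net gain = 23 − 14.37 = 8.63. The private return per contributed unit (0.6250) is below 1, so free-riding is indeed the best response regardless of what the others do.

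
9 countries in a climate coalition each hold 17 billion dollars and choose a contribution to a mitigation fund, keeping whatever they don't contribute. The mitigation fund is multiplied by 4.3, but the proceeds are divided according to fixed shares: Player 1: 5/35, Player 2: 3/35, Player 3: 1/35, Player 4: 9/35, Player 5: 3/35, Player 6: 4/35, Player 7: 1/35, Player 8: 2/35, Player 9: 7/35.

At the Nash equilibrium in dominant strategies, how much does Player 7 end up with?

Player j's private return per contributed unit is 4.3 × (j's share). Contributing is weakly dominant for j when that share is at least 1/4.3 = 0.2326, and contributing 0 is dominant otherwise.
Player 4 alone (share 9/35) is above the threshold, contributing 17; the remaining 8 contribute 0. Total contributed: 17.
Player 7 keeps 17 and receives 4.3 × 17 × 1/35 = 2.09 from the mitigation fund, for a payoff of 19.09.

19.09 billion dollars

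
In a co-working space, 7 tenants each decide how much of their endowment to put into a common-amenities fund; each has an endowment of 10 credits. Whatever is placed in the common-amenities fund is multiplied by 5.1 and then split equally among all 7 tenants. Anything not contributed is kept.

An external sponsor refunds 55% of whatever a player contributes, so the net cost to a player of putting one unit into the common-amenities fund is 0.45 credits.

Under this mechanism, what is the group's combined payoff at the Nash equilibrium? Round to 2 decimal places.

The effective private return per unit is now (5.1/7) / 0.45 = 1.6190 > 1, so every player's dominant strategy flips to full contribution.
So the Nash equilibrium is full contribution by all 7; the group earns 7 × (10 × 0.55 + 5.1 × 10) = 395.50.

395.50 credits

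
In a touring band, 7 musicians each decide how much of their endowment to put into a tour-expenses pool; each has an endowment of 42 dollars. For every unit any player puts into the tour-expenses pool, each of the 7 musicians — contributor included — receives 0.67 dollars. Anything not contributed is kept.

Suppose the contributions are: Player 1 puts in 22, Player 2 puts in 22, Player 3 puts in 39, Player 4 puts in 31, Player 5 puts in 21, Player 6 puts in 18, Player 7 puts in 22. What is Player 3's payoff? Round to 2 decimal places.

Total contributed: 22 + 22 + 39 + 31 + 21 + 18 + 22 = 175.
Each receives 0.67 × 175 = 117.25 from the tour-expenses pool.
Player 3 keeps 42 − 39 = 3, so Player 3's payoff is 3 + 117.25 = 120.25.

120.25 dollars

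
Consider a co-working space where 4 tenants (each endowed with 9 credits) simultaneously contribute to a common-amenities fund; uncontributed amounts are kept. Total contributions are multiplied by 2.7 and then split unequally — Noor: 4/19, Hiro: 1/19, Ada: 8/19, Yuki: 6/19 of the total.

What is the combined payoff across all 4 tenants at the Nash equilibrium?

51.30 credits

A player with share s gets back 2.7·s per unit contributed, so full contribution is dominant for anyone with s > 1/2.7 = 0.3704 and zero contribution is dominant for anyone below.
The only share above 0.3704 is Ada's 8/19, contributing 9; the remaining 3 contribute 0. Total contributed: 9.
The common-amenities fund pays out 2.7 × 9 = 24.30 in total (split across the unequal shares, but the aggregate is all that matters for the group sum).
The 3 free-riders keep 9 each, adding 27. Group total = 27 + 24.30 = 51.30.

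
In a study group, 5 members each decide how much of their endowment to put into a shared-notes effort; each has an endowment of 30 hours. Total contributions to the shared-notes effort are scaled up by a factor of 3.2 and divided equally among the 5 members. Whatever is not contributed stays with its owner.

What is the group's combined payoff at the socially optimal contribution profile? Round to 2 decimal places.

480.00 hours

Each contributed unit returns 3.200 to the group as a whole (0.6400 to each of 5 players), which exceeds 1, so the social optimum is full contribution: group total = 3.200 × 150 = 480.00.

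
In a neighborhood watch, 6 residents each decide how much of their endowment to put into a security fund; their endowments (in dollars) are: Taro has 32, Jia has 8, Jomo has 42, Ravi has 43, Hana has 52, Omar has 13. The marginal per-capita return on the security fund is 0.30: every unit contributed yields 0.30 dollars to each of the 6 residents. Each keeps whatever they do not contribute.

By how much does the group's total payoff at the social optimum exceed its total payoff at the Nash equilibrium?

The private return per contributed unit is 0.30 < 1 for everyone, so the Nash equilibrium is zero contribution and the group total is Σ E_j = 32 + 8 + 42 + 43 + 52 + 13 = 190.
Each contributed unit returns 1.800 to the group, so the social optimum is full contribution by everyone: group total = 1.800 × 190 = 342.00.
Efficiency loss = (1.800 − 1) × 190 = 152.00.

152.00 dollars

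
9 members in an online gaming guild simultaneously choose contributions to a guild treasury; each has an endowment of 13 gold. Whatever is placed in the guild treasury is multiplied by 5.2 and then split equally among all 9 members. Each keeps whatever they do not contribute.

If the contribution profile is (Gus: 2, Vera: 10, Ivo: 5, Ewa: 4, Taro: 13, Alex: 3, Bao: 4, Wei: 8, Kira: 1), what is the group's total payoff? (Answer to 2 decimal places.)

Total contributed: 2 + 10 + 5 + 4 + 13 + 3 + 4 + 8 + 1 = 50; total kept: 9 × 13 − 50 = 67.
The guild treasury pays out 5.2 × 50 = 260.00 in aggregate.
Group total = 67 + 260.00 = 327.00.

327.00 gold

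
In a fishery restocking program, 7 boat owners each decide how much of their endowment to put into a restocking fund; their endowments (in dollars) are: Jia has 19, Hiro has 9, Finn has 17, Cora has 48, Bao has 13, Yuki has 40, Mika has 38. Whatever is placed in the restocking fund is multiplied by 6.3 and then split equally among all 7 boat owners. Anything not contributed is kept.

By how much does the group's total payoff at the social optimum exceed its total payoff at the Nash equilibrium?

The private return per contributed unit is 6.3/7 = 0.9000 < 1 for every player regardless of endowment, so the Nash equilibrium is zero contribution and the group total is Σ E_j = 19 + 9 + 17 + 48 + 13 + 40 + 38 = 184.
Each contributed unit returns 6.300 to the group, so the social optimum is full contribution by everyone: group total = 6.300 × 184 = 1159.20.
Efficiency loss = (6.300 − 1) × 184 = 975.20.

975.20 dollars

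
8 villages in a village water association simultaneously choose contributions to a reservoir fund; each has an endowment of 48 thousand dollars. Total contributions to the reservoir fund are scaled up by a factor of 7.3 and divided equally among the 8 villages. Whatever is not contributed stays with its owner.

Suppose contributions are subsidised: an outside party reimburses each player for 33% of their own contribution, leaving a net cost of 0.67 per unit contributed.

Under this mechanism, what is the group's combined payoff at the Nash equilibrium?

2929.92 thousand dollars

With the mechanism, a contributed unit returns (7.3/8) / 0.67 = 1.3619 per unit of net cost to the contributor — now above 1 — so contributing fully is weakly dominant for every player.
So the Nash equilibrium is full contribution by all 8; the group earns 8 × (48 × 0.33 + 7.3 × 48) = 2929.92.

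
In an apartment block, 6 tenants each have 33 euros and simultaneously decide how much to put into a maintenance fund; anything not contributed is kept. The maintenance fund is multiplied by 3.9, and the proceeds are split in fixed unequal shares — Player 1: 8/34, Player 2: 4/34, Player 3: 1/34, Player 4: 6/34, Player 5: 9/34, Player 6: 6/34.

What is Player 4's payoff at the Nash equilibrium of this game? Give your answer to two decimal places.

55.71 euros

Player j's private return per contributed unit is 3.9 × (j's share). Contributing is weakly dominant for j when that share is at least 1/3.9 = 0.2564, and contributing 0 is dominant otherwise.
The only share above 0.2564 is Player 5's 9/34, contributing 33; the remaining 5 contribute 0. Total contributed: 33.
Player 4 keeps 33 and receives 3.9 × 33 × 6/34 = 22.71 from the maintenance fund, for a payoff of 55.71.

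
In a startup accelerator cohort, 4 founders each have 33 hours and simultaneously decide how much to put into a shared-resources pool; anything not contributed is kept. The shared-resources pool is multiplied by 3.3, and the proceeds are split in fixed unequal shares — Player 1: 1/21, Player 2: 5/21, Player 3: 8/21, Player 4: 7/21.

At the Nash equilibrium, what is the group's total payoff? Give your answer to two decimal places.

283.80 hours

Player j's private return per contributed unit is 3.3 × (j's share). Contributing is weakly dominant for j when that share is at least 1/3.3 = 0.3030, and contributing 0 is dominant otherwise.
Player 3 and Player 4 clear that bar, contributing 33 each; the remaining 2 contribute 0. Total contributed: 66.
The shared-resources pool pays out 3.3 × 66 = 217.80 in total (split across the unequal shares, but the aggregate is all that matters for the group sum).
The 2 free-riders keep 33 each, adding 66. Group total = 66 + 217.80 = 283.80.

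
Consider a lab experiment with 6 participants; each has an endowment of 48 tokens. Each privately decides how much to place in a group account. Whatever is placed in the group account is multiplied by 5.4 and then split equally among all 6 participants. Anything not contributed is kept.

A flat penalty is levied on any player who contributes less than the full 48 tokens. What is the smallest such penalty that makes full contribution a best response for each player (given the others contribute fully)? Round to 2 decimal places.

4.80 tokens

Given the others contribute fully, the best deviation is to contribute 0 (any partial contribution still incurs the fine and gives up units whose private return 0.9000 is below 1).
Deviating from 48 to 0 saves 48 tokens but forfeits the deviator's share of the drop in the group account: 5.4/6 × 48 = 43.20.
So the deviation gain is 48 − 43.20 = 4.80, and the fine must be at least 4.80 tokens to wipe it out.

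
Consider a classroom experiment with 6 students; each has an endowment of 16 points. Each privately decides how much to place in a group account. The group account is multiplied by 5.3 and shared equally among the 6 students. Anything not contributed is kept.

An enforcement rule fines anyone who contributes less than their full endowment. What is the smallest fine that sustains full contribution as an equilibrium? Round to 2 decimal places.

1.87 points

Given the others contribute fully, the best deviation is to contribute 0 (any partial contribution still incurs the fine and gives up units whose private return 0.8833 is below 1).
Deviating from 16 to 0 saves 16 points but forfeits the deviator's share of the drop in the group account: 5.3/6 × 16 = 14.13.
So the deviation gain is 16 − 14.13 = 1.87, and the fine must be at least 1.87 points to wipe it out.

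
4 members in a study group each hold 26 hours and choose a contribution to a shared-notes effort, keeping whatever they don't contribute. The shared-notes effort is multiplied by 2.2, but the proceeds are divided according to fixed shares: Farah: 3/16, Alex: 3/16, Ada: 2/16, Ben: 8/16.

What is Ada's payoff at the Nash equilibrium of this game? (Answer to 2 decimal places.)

Each unit j contributes comes back to j as 2.2 × (j's share), so j prefers to contribute only if that share exceeds 1/2.2 = 0.4545; otherwise keeping the unit dominates.
Only Ben (8/16) clears that bar, contributing 26; the remaining 3 contribute 0. Total contributed: 26.
Ada keeps 26 and receives 2.2 × 26 × 2/16 = 7.15 from the shared-notes effort, for a payoff of 33.15.

33.15 hours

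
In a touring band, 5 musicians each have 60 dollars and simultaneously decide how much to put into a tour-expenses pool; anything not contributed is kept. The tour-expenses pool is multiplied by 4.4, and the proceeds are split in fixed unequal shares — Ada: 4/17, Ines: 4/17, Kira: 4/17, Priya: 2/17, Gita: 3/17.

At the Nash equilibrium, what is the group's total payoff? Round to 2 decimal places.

For player j, contributing a unit is worthwhile iff 4.4 × (j's share) ≥ 1, i.e. iff j's share is at least 0.2273.
Ada, Ines and Kira clear that bar, contributing 60 each; the remaining 2 contribute 0. Total contributed: 180.
The tour-expenses pool pays out 4.4 × 180 = 792.00 in total (split across the unequal shares, but the aggregate is all that matters for the group sum).
The 2 free-riders keep 60 each, adding 120. Group total = 120 + 792.00 = 912.00.

912.00 dollars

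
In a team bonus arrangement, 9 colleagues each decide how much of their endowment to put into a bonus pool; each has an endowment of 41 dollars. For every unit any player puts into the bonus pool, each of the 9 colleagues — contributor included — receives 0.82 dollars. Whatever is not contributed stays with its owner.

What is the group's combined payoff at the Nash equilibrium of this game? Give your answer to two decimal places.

The private return per contributed unit is 0.82 < 1, so contributing 0 is dominant for every player. At the Nash equilibrium everyone keeps their 41, and the group total is 9 × 41 = 369.

369.00 dollars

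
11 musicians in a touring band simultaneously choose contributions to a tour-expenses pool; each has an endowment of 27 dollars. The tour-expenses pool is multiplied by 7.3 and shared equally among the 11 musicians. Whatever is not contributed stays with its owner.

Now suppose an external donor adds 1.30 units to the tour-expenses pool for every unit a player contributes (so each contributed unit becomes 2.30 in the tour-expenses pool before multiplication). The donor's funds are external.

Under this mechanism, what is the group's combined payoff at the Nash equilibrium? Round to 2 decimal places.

Under the mechanism each unit contributed yields 7.3 × 2.30 / 11 = 1.5264 back to its contributor per unit of net cost, which exceeds 1, making full contribution the dominant choice for everyone.
At the Nash equilibrium everyone contributes 27. Group total payoff = 7.3 × 2.30 × 297 = 4986.63.

4986.63 dollars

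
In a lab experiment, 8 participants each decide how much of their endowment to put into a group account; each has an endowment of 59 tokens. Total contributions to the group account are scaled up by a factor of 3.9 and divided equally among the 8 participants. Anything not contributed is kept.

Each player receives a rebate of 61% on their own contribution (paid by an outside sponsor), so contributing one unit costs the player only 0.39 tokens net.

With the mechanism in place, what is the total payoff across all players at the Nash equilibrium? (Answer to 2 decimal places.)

2128.72 tokens

Under the mechanism each unit contributed yields (3.9/8) / 0.39 = 1.2500 back to its contributor per unit of net cost, which exceeds 1, making full contribution the dominant choice for everyone.
At the Nash equilibrium everyone contributes 59. Group total payoff = 8 × (59 × 0.61 + 3.9 × 59) = 2128.72.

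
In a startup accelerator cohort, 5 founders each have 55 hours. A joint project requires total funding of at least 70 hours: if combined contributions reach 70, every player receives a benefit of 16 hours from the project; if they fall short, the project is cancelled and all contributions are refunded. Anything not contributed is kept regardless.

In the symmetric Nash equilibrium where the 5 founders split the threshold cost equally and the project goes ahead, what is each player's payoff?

Equal share of the threshold: 70/5 = 14.
At this profile no one gains by cutting their contribution: any cut drops the total below 70, the project is cancelled, contributions are refunded, and the deviator ends with 55, which is less than 55 − 14 + 16 = 57. Contributing more than 14 just wastes the excess. So contributing exactly 14 is a best response.
Each player's payoff: 55 − 14 + 16 = 57.

57 hours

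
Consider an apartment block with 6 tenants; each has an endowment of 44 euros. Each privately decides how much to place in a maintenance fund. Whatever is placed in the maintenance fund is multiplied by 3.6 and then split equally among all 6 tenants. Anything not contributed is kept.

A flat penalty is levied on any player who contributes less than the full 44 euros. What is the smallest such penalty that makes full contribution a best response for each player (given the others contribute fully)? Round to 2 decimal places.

17.60 euros

Given the others contribute fully, the best deviation is to contribute 0 (any partial contribution still incurs the fine and gives up units whose private return 0.6000 is below 1).
Deviating from 44 to 0 saves 44 euros but forfeits the deviator's share of the drop in the maintenance fund: 3.6/6 × 44 = 26.40.
So the deviation gain is 44 − 26.40 = 17.60, and the fine must be at least 17.60 euros to wipe it out.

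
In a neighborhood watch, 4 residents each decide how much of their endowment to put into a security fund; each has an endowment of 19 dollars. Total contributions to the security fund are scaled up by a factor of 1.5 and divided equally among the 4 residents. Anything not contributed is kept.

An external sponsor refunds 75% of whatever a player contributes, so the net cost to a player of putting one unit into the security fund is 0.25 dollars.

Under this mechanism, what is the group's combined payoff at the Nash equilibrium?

171.00 dollars

The effective private return per unit is now (1.5/4) / 0.25 = 1.5000 > 1, so every player's dominant strategy flips to full contribution.
At the Nash equilibrium everyone contributes 19. Group total payoff = 4 × (19 × 0.75 + 1.5 × 19) = 171.00.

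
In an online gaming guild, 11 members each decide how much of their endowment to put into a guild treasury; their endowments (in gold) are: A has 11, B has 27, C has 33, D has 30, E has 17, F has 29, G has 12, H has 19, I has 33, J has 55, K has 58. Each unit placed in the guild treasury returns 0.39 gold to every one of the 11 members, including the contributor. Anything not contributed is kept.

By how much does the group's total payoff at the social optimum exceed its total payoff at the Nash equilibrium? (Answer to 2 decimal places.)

The private return per contributed unit is 0.39 < 1 for everyone, so the Nash equilibrium is zero contribution and the group total is Σ E_j = 11 + 27 + 33 + 30 + 17 + 29 + 12 + 19 + 33 + 55 + 58 = 324.
Each contributed unit returns 4.290 to the group, so the social optimum is full contribution by everyone: group total = 4.290 × 324 = 1389.96.
Efficiency loss = (4.290 − 1) × 324 = 1065.96.

1065.96 gold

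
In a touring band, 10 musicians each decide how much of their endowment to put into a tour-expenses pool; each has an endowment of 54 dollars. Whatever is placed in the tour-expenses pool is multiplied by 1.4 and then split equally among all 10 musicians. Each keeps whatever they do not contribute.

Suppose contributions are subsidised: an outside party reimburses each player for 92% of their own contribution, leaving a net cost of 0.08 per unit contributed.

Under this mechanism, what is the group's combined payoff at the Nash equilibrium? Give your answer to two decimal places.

With the mechanism, a contributed unit returns (1.4/10) / 0.08 = 1.7500 per unit of net cost to the contributor — now above 1 — so contributing fully is weakly dominant for every player.
So the Nash equilibrium is full contribution by all 10; the group earns 10 × (54 × 0.92 + 1.4 × 54) = 1252.80.

1252.80 dollars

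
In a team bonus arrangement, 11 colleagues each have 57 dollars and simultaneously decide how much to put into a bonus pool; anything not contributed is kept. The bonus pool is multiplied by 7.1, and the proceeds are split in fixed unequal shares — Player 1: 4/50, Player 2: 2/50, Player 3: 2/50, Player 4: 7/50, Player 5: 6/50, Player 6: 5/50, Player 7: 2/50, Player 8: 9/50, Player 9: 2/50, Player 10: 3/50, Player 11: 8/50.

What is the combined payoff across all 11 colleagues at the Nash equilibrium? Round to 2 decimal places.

Each unit j contributes comes back to j as 7.1 × (j's share), so j prefers to contribute only if that share exceeds 1/7.1 = 0.1408; otherwise keeping the unit dominates.
The shares above 0.1408 belong to Player 8 and Player 11, contributing 57 each; the remaining 9 contribute 0. Total contributed: 114.
The bonus pool pays out 7.1 × 114 = 809.40 in total (split across the unequal shares, but the aggregate is all that matters for the group sum).
The 9 free-riders keep 57 each, adding 513. Group total = 513 + 809.40 = 1322.40.

1322.40 dollars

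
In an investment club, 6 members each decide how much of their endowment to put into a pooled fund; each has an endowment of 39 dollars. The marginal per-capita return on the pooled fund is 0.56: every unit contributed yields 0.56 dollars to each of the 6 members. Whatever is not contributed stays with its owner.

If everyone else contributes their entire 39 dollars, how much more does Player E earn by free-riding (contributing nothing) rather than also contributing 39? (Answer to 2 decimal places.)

17.16 dollars

Switching from a contribution of 39 to 0 lets Player E keep an extra 39 dollars, but lowers the pooled fund by 39, which costs Player E their own share of that drop: 0.56 × 39 = 21.84.
Net gain = 39 − 21.84 = 17.16. The private return per contributed unit (0.56) is below 1, so free-riding is indeed the best response regardless of what the others do.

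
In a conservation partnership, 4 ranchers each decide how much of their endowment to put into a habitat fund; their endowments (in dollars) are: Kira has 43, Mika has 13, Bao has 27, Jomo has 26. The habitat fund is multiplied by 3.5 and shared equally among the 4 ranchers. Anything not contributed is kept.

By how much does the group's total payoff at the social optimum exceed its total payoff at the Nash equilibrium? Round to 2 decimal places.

The private return per contributed unit is 3.5/4 = 0.8750 < 1 for every player regardless of endowment, so the Nash equilibrium is zero contribution and the group total is Σ E_j = 43 + 13 + 27 + 26 = 109.
Each contributed unit returns 3.500 to the group, so the social optimum is full contribution by everyone: group total = 3.500 × 109 = 381.50.
Efficiency loss = (3.500 − 1) × 109 = 272.50.

272.50 dollars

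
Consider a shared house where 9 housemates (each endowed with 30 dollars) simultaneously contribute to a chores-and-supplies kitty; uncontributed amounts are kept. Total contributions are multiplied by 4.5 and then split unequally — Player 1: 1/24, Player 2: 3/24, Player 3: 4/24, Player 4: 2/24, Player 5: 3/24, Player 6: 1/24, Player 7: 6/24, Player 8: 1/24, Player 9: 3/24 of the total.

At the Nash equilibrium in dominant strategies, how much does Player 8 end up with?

35.63 dollars

Player j's private return per contributed unit is 4.5 × (j's share). Contributing is weakly dominant for j when that share is at least 1/4.5 = 0.2222, and contributing 0 is dominant otherwise.
Only Player 7 (6/24) clears that bar, contributing 30; the remaining 8 contribute 0. Total contributed: 30.
Player 8 keeps 30 and receives 4.5 × 30 × 1/24 = 5.63 from the chores-and-supplies kitty, for a payoff of 35.63.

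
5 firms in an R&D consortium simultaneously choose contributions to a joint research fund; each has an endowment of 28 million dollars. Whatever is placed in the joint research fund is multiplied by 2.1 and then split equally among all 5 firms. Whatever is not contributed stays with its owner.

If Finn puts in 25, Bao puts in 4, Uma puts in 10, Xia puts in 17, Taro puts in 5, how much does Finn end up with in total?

Total contributed: 25 + 4 + 10 + 17 + 5 = 61.
Each receives 2.1 × 61 / 5 = 25.62 from the joint research fund.
Finn keeps 28 − 25 = 3, so Finn's payoff is 3 + 25.62 = 28.62.

28.62 million dollars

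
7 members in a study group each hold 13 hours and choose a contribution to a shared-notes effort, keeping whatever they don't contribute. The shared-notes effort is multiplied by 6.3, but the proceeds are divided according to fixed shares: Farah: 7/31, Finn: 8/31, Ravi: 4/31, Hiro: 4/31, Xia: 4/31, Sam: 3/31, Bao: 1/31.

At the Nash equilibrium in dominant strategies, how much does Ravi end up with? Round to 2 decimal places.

Player j's private return per contributed unit is 6.3 × (j's share). Contributing is weakly dominant for j when that share is at least 1/6.3 = 0.1587, and contributing 0 is dominant otherwise.
Farah and Finn clear that bar, contributing 13 each; the remaining 5 contribute 0. Total contributed: 26.
Ravi keeps 13 and receives 6.3 × 26 × 4/31 = 21.14 from the shared-notes effort, for a payoff of 34.14.

34.14 hours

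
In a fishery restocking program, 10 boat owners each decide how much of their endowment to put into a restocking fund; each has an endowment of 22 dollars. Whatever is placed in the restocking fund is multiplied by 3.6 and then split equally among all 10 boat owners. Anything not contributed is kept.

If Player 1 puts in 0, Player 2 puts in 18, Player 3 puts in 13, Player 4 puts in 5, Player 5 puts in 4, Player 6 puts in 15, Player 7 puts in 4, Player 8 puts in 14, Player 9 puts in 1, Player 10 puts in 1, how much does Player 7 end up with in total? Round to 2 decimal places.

Total contributed: 0 + 18 + 13 + 5 + 4 + 15 + 4 + 14 + 1 + 1 = 75.
Each receives 3.6 × 75 / 10 = 27.00 from the restocking fund.
Player 7 keeps 22 − 4 = 18, so Player 7's payoff is 18 + 27.00 = 45.00.

45.00 dollars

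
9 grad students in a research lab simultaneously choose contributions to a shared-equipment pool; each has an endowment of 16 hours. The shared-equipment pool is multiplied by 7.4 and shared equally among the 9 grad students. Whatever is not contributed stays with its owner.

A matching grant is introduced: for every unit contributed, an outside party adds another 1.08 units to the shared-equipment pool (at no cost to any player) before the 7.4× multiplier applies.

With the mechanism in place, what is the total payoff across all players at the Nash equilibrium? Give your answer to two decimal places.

2216.45 hours

The effective private return per unit is now 7.4 × 2.08 / 9 = 1.7102 > 1, so every player's dominant strategy flips to full contribution.
At the Nash equilibrium everyone contributes 16. Group total payoff = 7.4 × 2.08 × 144 = 2216.45.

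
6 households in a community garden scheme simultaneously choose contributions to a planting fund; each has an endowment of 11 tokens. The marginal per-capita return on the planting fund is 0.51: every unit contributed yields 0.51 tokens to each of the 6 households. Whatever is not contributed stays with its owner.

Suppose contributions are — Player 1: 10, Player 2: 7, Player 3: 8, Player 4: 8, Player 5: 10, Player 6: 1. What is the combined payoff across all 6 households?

156.64 tokens

Total contributed: 10 + 7 + 8 + 8 + 10 + 1 = 44; total kept: 6 × 11 − 44 = 22.
The planting fund pays out 0.51 × 6 × 44 = 134.64 in aggregate.
Group total = 22 + 134.64 = 156.64.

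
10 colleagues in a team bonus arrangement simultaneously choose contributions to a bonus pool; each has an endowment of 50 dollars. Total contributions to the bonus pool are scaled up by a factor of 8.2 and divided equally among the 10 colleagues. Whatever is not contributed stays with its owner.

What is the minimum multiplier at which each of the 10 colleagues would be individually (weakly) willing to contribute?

10

A contributed unit returns (multiplier)/10 to its contributor.
This reaches 1 exactly when the multiplier is 10.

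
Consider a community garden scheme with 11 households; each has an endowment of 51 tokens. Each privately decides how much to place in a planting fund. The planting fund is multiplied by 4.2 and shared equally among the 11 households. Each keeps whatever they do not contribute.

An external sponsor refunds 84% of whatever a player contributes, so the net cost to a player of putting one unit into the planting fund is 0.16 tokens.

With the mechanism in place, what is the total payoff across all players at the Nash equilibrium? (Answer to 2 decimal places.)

2827.44 tokens

The effective private return per unit is now (4.2/11) / 0.16 = 2.3864 > 1, so every player's dominant strategy flips to full contribution.
So the Nash equilibrium is full contribution by all 11; the group earns 11 × (51 × 0.84 + 4.2 × 51) = 2827.44.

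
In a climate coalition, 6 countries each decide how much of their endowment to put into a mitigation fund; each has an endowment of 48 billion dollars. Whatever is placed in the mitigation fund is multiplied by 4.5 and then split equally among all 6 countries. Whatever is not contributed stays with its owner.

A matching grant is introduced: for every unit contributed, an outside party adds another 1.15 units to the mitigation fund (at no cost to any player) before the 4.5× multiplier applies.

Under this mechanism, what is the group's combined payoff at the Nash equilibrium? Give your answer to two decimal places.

2786.40 billion dollars

The effective private return per unit is now 4.5 × 2.15 / 6 = 1.6125 > 1, so every player's dominant strategy flips to full contribution.
At the Nash equilibrium everyone contributes 48. Group total payoff = 4.5 × 2.15 × 288 = 2786.40.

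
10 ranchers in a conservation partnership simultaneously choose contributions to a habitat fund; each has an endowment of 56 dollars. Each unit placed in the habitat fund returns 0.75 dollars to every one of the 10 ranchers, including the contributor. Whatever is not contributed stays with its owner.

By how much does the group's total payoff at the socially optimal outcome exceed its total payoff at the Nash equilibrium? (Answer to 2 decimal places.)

3640.00 dollars

The private return per contributed unit is 0.75 < 1, so contributing 0 is dominant for every player. At the Nash equilibrium everyone keeps their 56, and the group total is 10 × 56 = 560.
Each contributed unit returns 7.500 to the group as a whole (0.75 to each of 10 players), which exceeds 1, so the social optimum is full contribution: group total = 7.500 × 560 = 4200.00.
Efficiency loss = 4200.00 − 560 = 3640.00.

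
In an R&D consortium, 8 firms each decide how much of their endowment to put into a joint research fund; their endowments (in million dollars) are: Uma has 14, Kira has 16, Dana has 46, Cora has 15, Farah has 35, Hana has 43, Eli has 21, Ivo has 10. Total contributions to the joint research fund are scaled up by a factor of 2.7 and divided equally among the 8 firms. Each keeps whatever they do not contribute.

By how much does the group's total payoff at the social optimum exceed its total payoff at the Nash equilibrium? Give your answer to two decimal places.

The private return per contributed unit is 2.7/8 = 0.3375 < 1 for every player regardless of endowment, so the Nash equilibrium is zero contribution and the group total is Σ E_j = 14 + 16 + 46 + 15 + 35 + 43 + 21 + 10 = 200.
Each contributed unit returns 2.700 to the group, so the social optimum is full contribution by everyone: group total = 2.700 × 200 = 540.00.
Efficiency loss = (2.700 − 1) × 200 = 340.00.

340.00 million dollars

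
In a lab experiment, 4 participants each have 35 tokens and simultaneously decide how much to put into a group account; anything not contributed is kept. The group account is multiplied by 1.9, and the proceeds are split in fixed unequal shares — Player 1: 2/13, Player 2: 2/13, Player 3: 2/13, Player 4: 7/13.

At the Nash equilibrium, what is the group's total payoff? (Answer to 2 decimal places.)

171.50 tokens

Each unit j contributes comes back to j as 1.9 × (j's share), so j prefers to contribute only if that share exceeds 1/1.9 = 0.5263; otherwise keeping the unit dominates.
Player 4 alone (share 7/13) is above the threshold, contributing 35; the remaining 3 contribute 0. Total contributed: 35.
The group account pays out 1.9 × 35 = 66.50 in total (split across the unequal shares, but the aggregate is all that matters for the group sum).
The 3 free-riders keep 35 each, adding 105. Group total = 105 + 66.50 = 171.50.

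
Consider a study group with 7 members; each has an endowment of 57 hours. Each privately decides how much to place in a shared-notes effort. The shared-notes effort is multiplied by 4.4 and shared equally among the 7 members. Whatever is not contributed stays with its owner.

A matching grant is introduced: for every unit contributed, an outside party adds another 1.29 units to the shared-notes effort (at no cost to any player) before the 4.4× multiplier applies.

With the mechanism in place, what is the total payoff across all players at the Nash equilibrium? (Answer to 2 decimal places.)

4020.32 hours

With the mechanism, a contributed unit returns 4.4 × 2.29 / 7 = 1.4394 per unit of net cost to the contributor — now above 1 — so contributing fully is weakly dominant for every player.
At the Nash equilibrium everyone contributes 57. Group total payoff = 4.4 × 2.29 × 399 = 4020.32.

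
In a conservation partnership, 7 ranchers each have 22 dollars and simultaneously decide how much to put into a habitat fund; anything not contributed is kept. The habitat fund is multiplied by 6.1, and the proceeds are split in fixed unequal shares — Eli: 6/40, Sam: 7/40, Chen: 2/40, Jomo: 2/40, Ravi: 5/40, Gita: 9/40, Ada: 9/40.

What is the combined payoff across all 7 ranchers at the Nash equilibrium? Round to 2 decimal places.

490.60 dollars

For player j, contributing a unit is worthwhile iff 6.1 × (j's share) ≥ 1, i.e. iff j's share is at least 0.1639.
The shares above 0.1639 belong to Sam, Gita and Ada, contributing 22 each; the remaining 4 contribute 0. Total contributed: 66.
The habitat fund pays out 6.1 × 66 = 402.60 in total (split across the unequal shares, but the aggregate is all that matters for the group sum).
The 4 free-riders keep 22 each, adding 88. Group total = 88 + 402.60 = 490.60.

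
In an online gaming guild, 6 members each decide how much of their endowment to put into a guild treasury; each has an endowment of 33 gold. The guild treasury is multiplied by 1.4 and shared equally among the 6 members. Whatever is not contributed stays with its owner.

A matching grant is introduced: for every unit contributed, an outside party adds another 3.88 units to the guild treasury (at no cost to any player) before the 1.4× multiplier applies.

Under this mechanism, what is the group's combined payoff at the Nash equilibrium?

1352.74 gold

With the mechanism, a contributed unit returns 1.4 × 4.88 / 6 = 1.1387 per unit of net cost to the contributor — now above 1 — so contributing fully is weakly dominant for every player.
So the Nash equilibrium is full contribution by all 6; the group earns 1.4 × 4.88 × 198 = 1352.74.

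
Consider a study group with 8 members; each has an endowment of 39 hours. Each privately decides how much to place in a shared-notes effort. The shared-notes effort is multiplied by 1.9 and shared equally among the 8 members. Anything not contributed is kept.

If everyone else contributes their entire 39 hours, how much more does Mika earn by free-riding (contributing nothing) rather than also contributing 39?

Switching from a contribution of 39 to 0 lets Mika keep an extra 39 hours, but lowers the shared-notes effort by 39, which costs Mika their own share of that drop: 1.9/8 × 39 = 9.26.
Net gain = 39 − 9.26 = 29.74. The private return per contributed unit (0.2375) is below 1, so free-riding is indeed the best response regardless of what the others do.

29.74 hours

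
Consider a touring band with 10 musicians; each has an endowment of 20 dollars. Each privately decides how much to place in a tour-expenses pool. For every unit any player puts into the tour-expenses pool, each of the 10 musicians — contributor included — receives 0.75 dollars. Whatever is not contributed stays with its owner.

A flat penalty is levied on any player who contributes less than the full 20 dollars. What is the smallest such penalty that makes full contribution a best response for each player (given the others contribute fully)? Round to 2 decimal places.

5.00 dollars

Given the others contribute fully, the best deviation is to contribute 0 (any partial contribution still incurs the fine and gives up units whose private return 0.75 is below 1).
Deviating from 20 to 0 saves 20 dollars but forfeits the deviator's share of the drop in the tour-expenses pool: 0.75 × 20 = 15.00.
So the deviation gain is 20 − 15.00 = 5.00, and the fine must be at least 5.00 dollars to wipe it out.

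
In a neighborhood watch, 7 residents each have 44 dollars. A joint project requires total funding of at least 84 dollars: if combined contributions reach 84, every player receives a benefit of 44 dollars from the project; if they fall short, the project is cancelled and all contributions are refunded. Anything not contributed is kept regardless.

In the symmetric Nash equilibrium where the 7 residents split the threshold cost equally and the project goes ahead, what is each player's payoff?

76 dollars

Equal share of the threshold: 84/7 = 12.
At this profile no one gains by cutting their contribution: any cut drops the total below 84, the project is cancelled, contributions are refunded, and the deviator ends with 44, which is less than 44 − 12 + 44 = 76. Contributing more than 12 just wastes the excess. So contributing exactly 12 is a best response.
Each player's payoff: 44 − 12 + 44 = 76.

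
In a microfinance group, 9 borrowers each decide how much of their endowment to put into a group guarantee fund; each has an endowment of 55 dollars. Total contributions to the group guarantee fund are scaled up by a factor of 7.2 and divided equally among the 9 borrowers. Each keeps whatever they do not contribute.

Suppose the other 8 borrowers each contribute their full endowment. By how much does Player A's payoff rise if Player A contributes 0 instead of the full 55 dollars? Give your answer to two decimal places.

Switching from a contribution of 55 to 0 lets Player A keep an extra 55 dollars, but lowers the group guarantee fund by 55, which costs Player A their own share of that drop: 7.2/9 × 55 = 44.00.
Net gain = 55 − 44.00 = 11.00. The private return per contributed unit (0.8000) is below 1, so free-riding is indeed the best response regardless of what the others do.

11.00 dollars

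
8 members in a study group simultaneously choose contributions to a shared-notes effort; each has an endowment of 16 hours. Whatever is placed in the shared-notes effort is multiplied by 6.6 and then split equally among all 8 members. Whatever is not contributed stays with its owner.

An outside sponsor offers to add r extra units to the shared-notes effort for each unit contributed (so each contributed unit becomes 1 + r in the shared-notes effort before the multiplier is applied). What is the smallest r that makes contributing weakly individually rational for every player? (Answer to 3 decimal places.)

With matching at rate r, one contributed unit becomes (1 + r) in the shared-notes effort and returns 6.6 × (1 + r) / 8 to the contributor.
Setting this equal to 1: 1 + r = 8/6.6 = 1.2121.
So the minimum matching rate is r = 1.2121 − 1 = 0.212.

0.212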